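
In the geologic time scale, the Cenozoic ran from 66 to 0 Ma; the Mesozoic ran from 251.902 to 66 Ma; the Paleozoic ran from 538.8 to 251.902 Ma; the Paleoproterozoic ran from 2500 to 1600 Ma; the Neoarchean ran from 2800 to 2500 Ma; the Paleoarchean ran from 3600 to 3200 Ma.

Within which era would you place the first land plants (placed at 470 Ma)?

470 Ma lies between 538.8 and 251.902 Ma, so it falls in the Paleozoic.

Paleozoic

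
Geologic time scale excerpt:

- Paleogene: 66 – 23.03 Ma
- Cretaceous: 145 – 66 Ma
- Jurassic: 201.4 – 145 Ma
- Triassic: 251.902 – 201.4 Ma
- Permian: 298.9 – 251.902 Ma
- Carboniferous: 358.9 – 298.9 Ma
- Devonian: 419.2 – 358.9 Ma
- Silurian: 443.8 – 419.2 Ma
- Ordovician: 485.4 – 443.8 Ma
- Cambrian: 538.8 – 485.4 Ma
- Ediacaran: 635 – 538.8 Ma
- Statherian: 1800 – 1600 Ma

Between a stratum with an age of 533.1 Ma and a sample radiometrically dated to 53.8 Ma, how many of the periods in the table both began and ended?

533.1 Ma sits inside the Cambrian (538.8–485.4) and 53.8 Ma inside the Paleogene (66–23.03); neither of those is wholly between the two dates.
The listed periods lying completely between them are Ordovician, Silurian, Devonian, Carboniferous, Permian, Triassic, Jurassic, Cretaceous — 8 in all.

8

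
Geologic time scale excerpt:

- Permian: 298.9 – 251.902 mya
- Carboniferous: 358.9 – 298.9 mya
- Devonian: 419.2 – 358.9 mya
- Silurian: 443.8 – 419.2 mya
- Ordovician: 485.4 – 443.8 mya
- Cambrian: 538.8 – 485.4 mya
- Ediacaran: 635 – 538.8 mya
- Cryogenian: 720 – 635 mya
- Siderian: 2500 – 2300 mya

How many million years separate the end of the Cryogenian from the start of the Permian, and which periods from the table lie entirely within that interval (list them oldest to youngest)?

End of Cryogenian = 635 Ma; start of Permian = 298.9 Ma.
Gap = 635 − 298.9 = 336.1 Myr.
Periods wholly inside 635–298.9 Ma: Ediacaran (635–538.8), Cambrian (538.8–485.4), Ordovician (485.4–443.8), Silurian (443.8–419.2), Devonian (419.2–358.9), Carboniferous (358.9–298.9).

336.1 million years; Ediacaran, Cambrian, Ordovician, Silurian, Devonian, Carboniferous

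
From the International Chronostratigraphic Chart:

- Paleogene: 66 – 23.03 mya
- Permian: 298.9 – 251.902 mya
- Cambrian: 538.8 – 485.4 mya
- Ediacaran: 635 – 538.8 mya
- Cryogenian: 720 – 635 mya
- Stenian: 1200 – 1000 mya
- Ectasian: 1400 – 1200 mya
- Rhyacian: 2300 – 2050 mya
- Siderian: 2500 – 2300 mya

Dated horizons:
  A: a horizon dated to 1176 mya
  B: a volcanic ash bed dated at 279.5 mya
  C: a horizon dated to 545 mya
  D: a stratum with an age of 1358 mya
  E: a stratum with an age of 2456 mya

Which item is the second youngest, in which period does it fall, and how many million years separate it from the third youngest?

C, in the Ediacaran; 631 million years to A

Smaller Ma means younger, so youngest first: B 279.5 < C 545 < A 1176 < D 1358 < E 2456.
Counting 2 along gives C (545 Ma); the excerpt puts that inside the Ediacaran, 635–538.8 Ma.
Next in line is A (1176 Ma), and 1176 − 545 = 631 Myr.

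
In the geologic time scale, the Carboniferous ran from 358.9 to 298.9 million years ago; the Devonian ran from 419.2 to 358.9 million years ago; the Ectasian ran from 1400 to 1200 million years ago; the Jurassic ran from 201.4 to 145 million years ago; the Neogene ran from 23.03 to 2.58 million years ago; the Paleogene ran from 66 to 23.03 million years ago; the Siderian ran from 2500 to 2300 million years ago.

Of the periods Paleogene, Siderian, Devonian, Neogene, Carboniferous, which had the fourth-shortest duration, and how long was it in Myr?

Durations: Paleogene 42.97; Siderian 200; Devonian 60.3; Neogene 20.45; Carboniferous 60 Myr.
Sorted shortest-first: Neogene (20.45), Paleogene (42.97), Carboniferous (60), Devonian (60.3), Siderian (200).
The fourth shortest is Devonian at 60.3 Myr.

Devonian, 60.3 million years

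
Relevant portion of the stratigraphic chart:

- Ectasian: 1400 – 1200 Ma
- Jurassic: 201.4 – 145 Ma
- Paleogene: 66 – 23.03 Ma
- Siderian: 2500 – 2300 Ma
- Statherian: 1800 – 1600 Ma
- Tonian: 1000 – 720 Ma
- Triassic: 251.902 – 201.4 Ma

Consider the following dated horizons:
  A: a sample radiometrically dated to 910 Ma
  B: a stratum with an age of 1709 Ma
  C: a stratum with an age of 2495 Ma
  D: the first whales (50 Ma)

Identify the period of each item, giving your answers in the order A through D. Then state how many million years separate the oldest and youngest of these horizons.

A: 910 Ma lies in 1000–720 Ma, so Tonian.
B: 1709 Ma lies in 1800–1600 Ma, so Statherian.
C: 2495 Ma lies in 2500–2300 Ma, so Siderian.
D: 50 Ma lies in 66–23.03 Ma, so Paleogene.
Oldest = 2495 Ma, youngest = 50 Ma → span 2445 Myr.

A — Tonian; B — Statherian; C — Siderian; D — Paleogene; span 2445 million years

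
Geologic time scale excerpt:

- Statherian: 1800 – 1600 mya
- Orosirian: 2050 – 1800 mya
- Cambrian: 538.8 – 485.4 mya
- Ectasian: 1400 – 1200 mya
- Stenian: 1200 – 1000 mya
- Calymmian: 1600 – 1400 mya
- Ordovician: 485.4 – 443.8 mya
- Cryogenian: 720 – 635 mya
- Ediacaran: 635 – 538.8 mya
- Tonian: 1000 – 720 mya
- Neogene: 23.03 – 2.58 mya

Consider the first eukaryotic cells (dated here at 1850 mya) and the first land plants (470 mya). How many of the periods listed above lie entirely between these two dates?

8

The older date is 1850 Ma and the younger is 470 Ma.
Periods with start < 1850 and end > 470 Ma: Statherian (1800–1600), Calymmian (1600–1400), Ectasian (1400–1200), Stenian (1200–1000), Tonian (1000–720), Cryogenian (720–635), Ediacaran (635–538.8), Cambrian (538.8–485.4).
That is 8 complete periods.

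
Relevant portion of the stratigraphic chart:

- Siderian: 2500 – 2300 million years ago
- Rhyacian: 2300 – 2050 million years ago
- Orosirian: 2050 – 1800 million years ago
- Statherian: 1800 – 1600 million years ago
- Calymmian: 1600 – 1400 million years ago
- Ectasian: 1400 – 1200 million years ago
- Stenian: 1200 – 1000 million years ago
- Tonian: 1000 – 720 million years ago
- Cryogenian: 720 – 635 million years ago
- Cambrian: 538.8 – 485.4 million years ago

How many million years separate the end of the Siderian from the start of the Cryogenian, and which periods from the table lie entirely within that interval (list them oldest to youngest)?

1580 million years; Rhyacian, Orosirian, Statherian, Calymmian, Ectasian, Stenian, Tonian

End of Siderian = 2300 Ma; start of Cryogenian = 720 Ma.
Gap = 2300 − 720 = 1580 Myr.
Periods wholly inside 2300–720 Ma: Rhyacian (2300–2050), Orosirian (2050–1800), Statherian (1800–1600), Calymmian (1600–1400), Ectasian (1400–1200), Stenian (1200–1000), Tonian (1000–720).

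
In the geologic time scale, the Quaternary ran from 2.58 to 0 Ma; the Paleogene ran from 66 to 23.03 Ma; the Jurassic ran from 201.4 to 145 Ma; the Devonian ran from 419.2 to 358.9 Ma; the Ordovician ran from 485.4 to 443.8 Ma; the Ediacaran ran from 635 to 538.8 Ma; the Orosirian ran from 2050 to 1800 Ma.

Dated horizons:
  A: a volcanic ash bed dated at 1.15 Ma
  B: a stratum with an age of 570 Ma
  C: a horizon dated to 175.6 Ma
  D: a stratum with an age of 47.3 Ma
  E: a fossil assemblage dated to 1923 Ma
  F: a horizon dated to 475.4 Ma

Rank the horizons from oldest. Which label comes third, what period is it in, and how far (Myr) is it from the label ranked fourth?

F, in the Ordovician; 299.8 million years to C

Larger Ma means older, so oldest first: E 1923 > B 570 > F 475.4 > C 175.6 > D 47.3 > A 1.15.
Counting 3 along gives F (475.4 Ma); the excerpt puts that inside the Ordovician, 485.4–443.8 Ma.
Next in line is C (175.6 Ma), and 475.4 − 175.6 = 299.8 Myr.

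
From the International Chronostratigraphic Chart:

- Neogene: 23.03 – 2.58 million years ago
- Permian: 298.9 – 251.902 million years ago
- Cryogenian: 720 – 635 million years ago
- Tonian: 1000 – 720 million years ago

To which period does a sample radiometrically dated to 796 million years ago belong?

Tonian

796 Ma lies between 1000 and 720 Ma, so it falls in the Tonian.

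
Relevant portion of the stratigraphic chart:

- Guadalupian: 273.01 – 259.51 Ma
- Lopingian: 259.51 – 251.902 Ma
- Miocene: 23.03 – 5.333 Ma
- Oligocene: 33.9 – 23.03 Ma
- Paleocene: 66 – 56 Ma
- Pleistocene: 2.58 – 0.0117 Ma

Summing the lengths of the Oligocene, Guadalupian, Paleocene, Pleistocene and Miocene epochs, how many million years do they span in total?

Each duration: Oligocene = 10.87; Guadalupian = 13.5; Paleocene = 10; Pleistocene = 2.5683; Miocene = 17.697.
Sum: 10.87 + 13.5 + 10 + 2.5683 + 17.697 = 54.6353 Myr.

54.6353 million years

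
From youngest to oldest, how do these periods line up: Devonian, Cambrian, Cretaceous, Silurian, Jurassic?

Era membership (oldest first within each) — Paleozoic: Cambrian, Silurian, Devonian; Mesozoic: Jurassic, Cretaceous. Paleozoic precedes Mesozoic, which precedes Cenozoic. Concatenating the groups in that era order and then reversing gives youngest to oldest.

Cretaceous, Jurassic, Devonian, Silurian, Cambrian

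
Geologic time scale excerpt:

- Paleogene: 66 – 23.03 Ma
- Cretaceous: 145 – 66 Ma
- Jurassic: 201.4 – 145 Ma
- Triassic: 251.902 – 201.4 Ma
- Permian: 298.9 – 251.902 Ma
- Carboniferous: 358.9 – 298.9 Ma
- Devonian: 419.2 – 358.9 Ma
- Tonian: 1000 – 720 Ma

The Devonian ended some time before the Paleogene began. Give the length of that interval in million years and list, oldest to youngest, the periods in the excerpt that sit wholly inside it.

The Devonian closes at 358.9 Ma and the Paleogene opens at 66 Ma, so the interval is 358.9 − 66 = 292.9 Myr.
A period fits inside if it starts at or after 358.9 Ma and ends at or before 66 Ma; oldest first that gives Carboniferous, Permian, Triassic, Jurassic, Cretaceous.

292.9 million years; Carboniferous, Permian, Triassic, Jurassic, Cretaceous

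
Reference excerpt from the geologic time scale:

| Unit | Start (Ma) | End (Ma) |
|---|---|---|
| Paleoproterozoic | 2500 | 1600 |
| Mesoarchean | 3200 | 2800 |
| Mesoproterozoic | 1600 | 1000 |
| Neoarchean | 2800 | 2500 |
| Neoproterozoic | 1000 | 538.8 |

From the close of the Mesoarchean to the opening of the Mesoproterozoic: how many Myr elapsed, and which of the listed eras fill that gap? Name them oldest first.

End of Mesoarchean = 2800 Ma; start of Mesoproterozoic = 1600 Ma.
Gap = 2800 − 1600 = 1200 Myr.
Eras wholly inside 2800–1600 Ma: Neoarchean (2800–2500), Paleoproterozoic (2500–1600).

1200 million years; Neoarchean, Paleoproterozoic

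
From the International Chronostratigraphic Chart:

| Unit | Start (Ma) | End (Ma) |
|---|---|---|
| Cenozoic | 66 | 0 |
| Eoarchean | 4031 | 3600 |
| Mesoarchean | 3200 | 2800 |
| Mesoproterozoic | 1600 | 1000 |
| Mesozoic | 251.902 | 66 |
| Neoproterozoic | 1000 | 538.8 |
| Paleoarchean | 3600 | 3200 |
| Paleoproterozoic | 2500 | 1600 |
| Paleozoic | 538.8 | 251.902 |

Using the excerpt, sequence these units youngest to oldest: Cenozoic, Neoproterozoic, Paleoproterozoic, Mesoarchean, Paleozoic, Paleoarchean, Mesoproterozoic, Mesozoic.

Cenozoic, Mesozoic, Paleozoic, Neoproterozoic, Mesoproterozoic, Paleoproterozoic, Mesoarchean, Paleoarchean

The oldest of these is Paleoarchean (starts 3600 Ma) and the youngest is Cenozoic (ends 0 Ma).
In between, by decreasing start age: Mesoarchean (3200), Paleoproterozoic (2500), Mesoproterozoic (1600), Neoproterozoic (1000), Paleozoic (538.8), Mesozoic (251.902).
Listing youngest first means reversing that sequence.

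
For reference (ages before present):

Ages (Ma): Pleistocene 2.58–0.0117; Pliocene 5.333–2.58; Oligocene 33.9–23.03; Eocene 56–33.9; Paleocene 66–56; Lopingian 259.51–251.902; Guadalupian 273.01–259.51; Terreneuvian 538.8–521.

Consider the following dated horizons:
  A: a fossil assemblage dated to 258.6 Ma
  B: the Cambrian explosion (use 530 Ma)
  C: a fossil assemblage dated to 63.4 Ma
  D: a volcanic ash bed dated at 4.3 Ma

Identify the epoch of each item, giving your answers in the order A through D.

Match each age against the start–end ranges in the excerpt: A = 258.6 Ma → Lopingian (259.51–251.902); B = 530 Ma → Terreneuvian (538.8–521); C = 63.4 Ma → Paleocene (66–56); D = 4.3 Ma → Pliocene (5.333–2.58).

A — Lopingian; B — Terreneuvian; C — Paleocene; D — Pliocene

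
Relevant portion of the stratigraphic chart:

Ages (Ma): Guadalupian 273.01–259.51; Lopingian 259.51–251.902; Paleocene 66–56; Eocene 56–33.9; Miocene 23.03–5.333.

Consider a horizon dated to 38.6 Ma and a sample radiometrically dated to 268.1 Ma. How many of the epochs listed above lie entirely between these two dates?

The older date is 268.1 Ma and the younger is 38.6 Ma.
Epochs with start < 268.1 and end > 38.6 Ma: Lopingian (259.51–251.902), Paleocene (66–56).
That is 2 complete epochs.

2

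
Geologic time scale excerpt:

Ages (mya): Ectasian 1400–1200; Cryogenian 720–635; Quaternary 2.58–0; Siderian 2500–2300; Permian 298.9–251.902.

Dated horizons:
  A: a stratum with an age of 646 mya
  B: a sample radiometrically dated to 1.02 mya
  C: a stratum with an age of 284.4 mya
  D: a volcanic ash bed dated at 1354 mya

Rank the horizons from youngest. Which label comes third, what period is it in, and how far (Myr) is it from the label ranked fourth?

A, in the Cryogenian; 708 million years to D

Sorted youngest-first by Ma: B (1.02), C (284.4), A (646), D (1354).
The third youngest is A at 646 Ma, which lies in 720–635 Ma: the Cryogenian.
The fourth youngest is D at 1354 Ma; separation = |646 − 1354| = 708 Myr.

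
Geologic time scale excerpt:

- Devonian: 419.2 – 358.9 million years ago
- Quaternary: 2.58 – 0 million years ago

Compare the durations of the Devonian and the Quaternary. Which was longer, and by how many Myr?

Devonian: 419.2 − 358.9 = 60.3 Myr.
Quaternary: 2.58 − 0 = 2.58 Myr.
Difference: 60.3 − 2.58 = 57.72 Myr, so the Devonian was longer.

Devonian, by 57.72 million years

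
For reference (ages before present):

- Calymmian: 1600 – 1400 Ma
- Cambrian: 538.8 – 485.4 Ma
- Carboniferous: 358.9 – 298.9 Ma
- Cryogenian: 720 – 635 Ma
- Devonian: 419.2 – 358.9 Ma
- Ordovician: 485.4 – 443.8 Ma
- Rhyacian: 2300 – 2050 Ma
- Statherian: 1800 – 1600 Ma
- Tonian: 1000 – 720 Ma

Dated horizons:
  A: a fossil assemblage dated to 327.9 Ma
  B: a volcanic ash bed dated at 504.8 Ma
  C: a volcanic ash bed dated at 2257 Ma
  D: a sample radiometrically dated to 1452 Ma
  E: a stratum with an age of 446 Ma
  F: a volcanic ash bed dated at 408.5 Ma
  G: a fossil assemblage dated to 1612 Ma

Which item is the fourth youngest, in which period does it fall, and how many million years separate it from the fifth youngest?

B, in the Cambrian; 947.2 million years to D

Smaller Ma means younger, so youngest first: A 327.9 < F 408.5 < E 446 < B 504.8 < D 1452 < G 1612 < C 2257.
Counting 4 along gives B (504.8 Ma); the excerpt puts that inside the Cambrian, 538.8–485.4 Ma.
Next in line is D (1452 Ma), and 1452 − 504.8 = 947.2 Myr.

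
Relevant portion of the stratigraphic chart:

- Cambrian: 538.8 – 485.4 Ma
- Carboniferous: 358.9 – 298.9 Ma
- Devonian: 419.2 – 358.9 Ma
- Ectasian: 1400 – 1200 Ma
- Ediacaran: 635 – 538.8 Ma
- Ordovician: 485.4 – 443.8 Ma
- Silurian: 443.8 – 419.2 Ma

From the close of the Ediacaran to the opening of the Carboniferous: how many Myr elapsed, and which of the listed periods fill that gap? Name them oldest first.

179.9 million years; Cambrian, Ordovician, Silurian, Devonian

End of Ediacaran = 538.8 Ma; start of Carboniferous = 358.9 Ma.
Gap = 538.8 − 358.9 = 179.9 Myr.
Periods wholly inside 538.8–358.9 Ma: Cambrian (538.8–485.4), Ordovician (485.4–443.8), Silurian (443.8–419.2), Devonian (419.2–358.9).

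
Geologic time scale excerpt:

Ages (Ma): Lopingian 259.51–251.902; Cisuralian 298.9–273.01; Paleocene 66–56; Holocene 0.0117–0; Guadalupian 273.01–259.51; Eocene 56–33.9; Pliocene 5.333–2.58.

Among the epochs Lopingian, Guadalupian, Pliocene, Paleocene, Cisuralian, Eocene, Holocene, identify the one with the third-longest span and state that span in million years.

Durations: Lopingian 7.608; Guadalupian 13.5; Pliocene 2.753; Paleocene 10; Cisuralian 25.89; Eocene 22.1; Holocene 0.0117 Myr.
Sorted longest-first: Cisuralian (25.89), Eocene (22.1), Guadalupian (13.5), Paleocene (10), Lopingian (7.608), Pliocene (2.753), Holocene (0.0117).
The third longest is Guadalupian at 13.5 Myr.

Guadalupian, 13.5 million years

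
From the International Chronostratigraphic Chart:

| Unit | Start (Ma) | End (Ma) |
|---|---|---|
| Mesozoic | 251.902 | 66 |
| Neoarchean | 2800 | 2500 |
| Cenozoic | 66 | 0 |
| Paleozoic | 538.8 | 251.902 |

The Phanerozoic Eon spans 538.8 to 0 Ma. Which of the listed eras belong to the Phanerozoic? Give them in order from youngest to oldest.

Eras with both bounds inside 538.8–0 Ma: Cenozoic (66–0), Mesozoic (251.902–66), Paleozoic (538.8–251.902).

Cenozoic, Mesozoic, Paleozoic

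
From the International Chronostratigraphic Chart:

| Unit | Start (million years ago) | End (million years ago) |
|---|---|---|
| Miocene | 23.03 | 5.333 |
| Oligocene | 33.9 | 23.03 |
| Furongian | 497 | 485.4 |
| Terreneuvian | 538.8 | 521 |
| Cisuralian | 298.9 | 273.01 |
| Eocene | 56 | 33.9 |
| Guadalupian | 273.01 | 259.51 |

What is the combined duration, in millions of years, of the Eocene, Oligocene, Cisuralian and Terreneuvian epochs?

76.66 million years

Duration is start − end for each: (56 − 33.9) + (33.9 − 23.03) + (298.9 − 273.01) + (538.8 − 521).
That is 22.1 + 10.87 + 25.89 + 17.8, which totals 76.66 million years.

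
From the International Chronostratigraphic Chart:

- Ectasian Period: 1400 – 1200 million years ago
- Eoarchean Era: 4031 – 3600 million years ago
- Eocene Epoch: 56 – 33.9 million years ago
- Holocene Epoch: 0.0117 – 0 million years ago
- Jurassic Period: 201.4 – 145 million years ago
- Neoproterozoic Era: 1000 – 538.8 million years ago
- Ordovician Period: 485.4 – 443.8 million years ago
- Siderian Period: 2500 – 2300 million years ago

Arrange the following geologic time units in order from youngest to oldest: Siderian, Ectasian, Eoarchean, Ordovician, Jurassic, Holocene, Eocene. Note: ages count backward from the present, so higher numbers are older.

Holocene, Eocene, Jurassic, Ordovician, Ectasian, Siderian, Eoarchean

Sorting by start age (ascending Ma, since larger Ma = older): Holocene began 0.0117, Eocene began 56, Jurassic began 201.4, Ordovician began 485.4, Ectasian began 1400, Siderian began 2500, Eoarchean began 4031.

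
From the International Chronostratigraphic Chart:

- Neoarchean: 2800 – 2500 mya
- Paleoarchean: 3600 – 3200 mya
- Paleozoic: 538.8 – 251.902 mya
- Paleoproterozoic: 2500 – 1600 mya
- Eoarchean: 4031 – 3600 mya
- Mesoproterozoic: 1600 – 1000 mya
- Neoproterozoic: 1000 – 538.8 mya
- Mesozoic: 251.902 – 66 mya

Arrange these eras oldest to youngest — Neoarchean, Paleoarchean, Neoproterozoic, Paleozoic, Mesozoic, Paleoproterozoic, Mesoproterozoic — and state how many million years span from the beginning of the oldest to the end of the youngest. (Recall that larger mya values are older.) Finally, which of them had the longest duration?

Paleoarchean → Neoarchean → Paleoproterozoic → Mesoproterozoic → Neoproterozoic → Paleozoic → Mesozoic; total span 3534 Myr; longest is Paleoproterozoic

From the excerpt: Neoarchean 2800–2500; Paleoarchean 3600–3200; Neoproterozoic 1000–538.8; Paleozoic 538.8–251.902; Mesozoic 251.902–66; Paleoproterozoic 2500–1600; Mesoproterozoic 1600–1000 (Ma).
Larger Ma is earlier, so the oldest is Paleoarchean and the youngest is Mesozoic; oldest to youngest: Paleoarchean, Neoarchean, Paleoproterozoic, Mesoproterozoic, Neoproterozoic, Paleozoic, Mesozoic.
Oldest start 3600 minus youngest end 66 gives 3534 Myr overall.
Individual lengths (start − end): Neoproterozoic 461.2; Paleoproterozoic 900; Mesozoic 185.902; Mesoproterozoic 600; Paleozoic 286.898; Neoarchean 300; Paleoarchean 400. The largest is Paleoproterozoic at 900 Myr.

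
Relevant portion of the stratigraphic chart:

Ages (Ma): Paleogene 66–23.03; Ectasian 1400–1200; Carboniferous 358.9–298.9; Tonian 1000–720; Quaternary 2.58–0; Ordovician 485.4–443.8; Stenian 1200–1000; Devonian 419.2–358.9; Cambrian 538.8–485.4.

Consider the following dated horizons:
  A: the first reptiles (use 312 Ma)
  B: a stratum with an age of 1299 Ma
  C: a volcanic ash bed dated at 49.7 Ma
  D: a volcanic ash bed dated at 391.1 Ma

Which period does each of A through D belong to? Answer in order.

A — Carboniferous; B — Ectasian; C — Paleogene; D — Devonian

A: 312 Ma lies in 358.9–298.9 Ma, so Carboniferous.
B: 1299 Ma lies in 1400–1200 Ma, so Ectasian.
C: 49.7 Ma lies in 66–23.03 Ma, so Paleogene.
D: 391.1 Ma lies in 419.2–358.9 Ma, so Devonian.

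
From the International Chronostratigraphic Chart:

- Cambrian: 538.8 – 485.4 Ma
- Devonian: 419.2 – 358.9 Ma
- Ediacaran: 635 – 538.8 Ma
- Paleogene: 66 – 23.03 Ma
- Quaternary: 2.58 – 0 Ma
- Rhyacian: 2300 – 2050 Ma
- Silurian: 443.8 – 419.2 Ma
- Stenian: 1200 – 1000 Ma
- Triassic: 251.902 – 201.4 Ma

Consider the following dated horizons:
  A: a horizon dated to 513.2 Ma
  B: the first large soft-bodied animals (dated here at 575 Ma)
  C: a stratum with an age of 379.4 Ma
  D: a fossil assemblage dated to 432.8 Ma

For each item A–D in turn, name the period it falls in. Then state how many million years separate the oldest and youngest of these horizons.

A — Cambrian; B — Ediacaran; C — Devonian; D — Silurian; span 195.6 million years

Match each age against the start–end ranges in the excerpt: A = 513.2 Ma → Cambrian (538.8–485.4); B = 575 Ma → Ediacaran (635–538.8); C = 379.4 Ma → Devonian (419.2–358.9); D = 432.8 Ma → Silurian (443.8–419.2).
The largest age is 575 Ma and the smallest is 379.4 Ma; their difference is 195.6 Myr.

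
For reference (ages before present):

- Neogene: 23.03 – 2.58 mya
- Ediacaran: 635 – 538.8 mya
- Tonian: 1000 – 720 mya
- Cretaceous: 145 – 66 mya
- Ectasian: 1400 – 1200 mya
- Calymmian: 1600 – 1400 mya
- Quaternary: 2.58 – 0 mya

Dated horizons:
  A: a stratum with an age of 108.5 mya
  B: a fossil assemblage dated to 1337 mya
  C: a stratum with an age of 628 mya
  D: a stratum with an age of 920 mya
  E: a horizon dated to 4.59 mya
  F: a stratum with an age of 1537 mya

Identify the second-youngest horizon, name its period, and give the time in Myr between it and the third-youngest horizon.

A, in the Cretaceous; 519.5 million years to C

Smaller Ma means younger, so youngest first: E 4.59 < A 108.5 < C 628 < D 920 < B 1337 < F 1537.
Counting 2 along gives A (108.5 Ma); the excerpt puts that inside the Cretaceous, 145–66 Ma.
Next in line is C (628 Ma), and 628 − 108.5 = 519.5 Myr.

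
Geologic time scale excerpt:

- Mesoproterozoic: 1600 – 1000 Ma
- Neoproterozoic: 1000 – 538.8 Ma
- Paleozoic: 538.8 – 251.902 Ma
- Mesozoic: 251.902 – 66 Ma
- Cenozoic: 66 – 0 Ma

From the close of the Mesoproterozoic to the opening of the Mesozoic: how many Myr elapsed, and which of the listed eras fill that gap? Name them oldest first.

748.098 million years; Neoproterozoic, Paleozoic

End of Mesoproterozoic = 1000 Ma; start of Mesozoic = 251.902 Ma.
Gap = 1000 − 251.902 = 748.098 Myr.
Eras wholly inside 1000–251.902 Ma: Neoproterozoic (1000–538.8), Paleozoic (538.8–251.902).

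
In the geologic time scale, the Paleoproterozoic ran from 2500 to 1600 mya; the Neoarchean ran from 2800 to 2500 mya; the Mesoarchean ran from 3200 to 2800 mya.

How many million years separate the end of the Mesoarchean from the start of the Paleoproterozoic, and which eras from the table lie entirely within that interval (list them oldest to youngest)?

300 million years; Neoarchean

The Mesoarchean closes at 2800 Ma and the Paleoproterozoic opens at 2500 Ma, so the interval is 2800 − 2500 = 300 Myr.
An era fits inside if it starts at or after 2800 Ma and ends at or before 2500 Ma; oldest first that gives Neoarchean.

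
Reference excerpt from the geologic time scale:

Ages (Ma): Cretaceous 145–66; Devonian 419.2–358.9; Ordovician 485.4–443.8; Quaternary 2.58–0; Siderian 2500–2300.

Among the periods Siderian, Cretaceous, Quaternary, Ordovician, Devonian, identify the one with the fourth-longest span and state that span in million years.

Start − end for each: Siderian 2500 − 2300 = 200; Cretaceous 145 − 66 = 79; Quaternary 2.58 − 0 = 2.58; Ordovician 485.4 − 443.8 = 41.6; Devonian 419.2 − 358.9 = 60.3.
Ranking these from longest: Siderian > Cretaceous > Devonian > Ordovician > Quaternary.
Position 4 in that ranking is Ordovician, which lasted 41.6 Myr.

Ordovician, 41.6 million years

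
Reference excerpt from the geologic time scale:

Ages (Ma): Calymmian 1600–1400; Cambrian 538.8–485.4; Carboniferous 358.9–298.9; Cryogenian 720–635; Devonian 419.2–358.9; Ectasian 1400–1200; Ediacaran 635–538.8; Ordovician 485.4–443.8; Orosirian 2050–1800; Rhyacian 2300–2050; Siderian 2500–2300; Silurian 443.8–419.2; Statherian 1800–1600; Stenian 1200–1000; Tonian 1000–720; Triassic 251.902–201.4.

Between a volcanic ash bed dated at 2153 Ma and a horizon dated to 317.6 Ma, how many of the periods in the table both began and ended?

12

The older date is 2153 Ma and the younger is 317.6 Ma.
Periods with start < 2153 and end > 317.6 Ma: Orosirian (2050–1800), Statherian (1800–1600), Calymmian (1600–1400), Ectasian (1400–1200), Stenian (1200–1000), Tonian (1000–720), Cryogenian (720–635), Ediacaran (635–538.8), Cambrian (538.8–485.4), Ordovician (485.4–443.8), Silurian (443.8–419.2), Devonian (419.2–358.9).
That is 12 complete periods.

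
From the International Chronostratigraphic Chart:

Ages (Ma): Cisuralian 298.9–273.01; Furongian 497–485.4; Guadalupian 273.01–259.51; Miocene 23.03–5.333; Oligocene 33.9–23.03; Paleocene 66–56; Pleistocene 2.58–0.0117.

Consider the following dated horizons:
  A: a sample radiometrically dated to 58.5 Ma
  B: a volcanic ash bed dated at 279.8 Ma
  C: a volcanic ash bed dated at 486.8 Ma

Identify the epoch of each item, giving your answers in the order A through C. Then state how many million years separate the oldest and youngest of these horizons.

Match each age against the start–end ranges in the excerpt: A = 58.5 Ma → Paleocene (66–56); B = 279.8 Ma → Cisuralian (298.9–273.01); C = 486.8 Ma → Furongian (497–485.4).
The largest age is 486.8 Ma and the smallest is 58.5 Ma; their difference is 428.3 Myr.

A — Paleocene; B — Cisuralian; C — Furongian; span 428.3 million years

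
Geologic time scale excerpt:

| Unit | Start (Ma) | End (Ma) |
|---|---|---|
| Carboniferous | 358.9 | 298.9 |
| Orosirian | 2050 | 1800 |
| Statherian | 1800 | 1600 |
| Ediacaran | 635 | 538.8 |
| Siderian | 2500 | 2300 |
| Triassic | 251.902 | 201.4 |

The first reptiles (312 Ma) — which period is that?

Carboniferous

312 Ma lies between 358.9 and 298.9 Ma, so it falls in the Carboniferous.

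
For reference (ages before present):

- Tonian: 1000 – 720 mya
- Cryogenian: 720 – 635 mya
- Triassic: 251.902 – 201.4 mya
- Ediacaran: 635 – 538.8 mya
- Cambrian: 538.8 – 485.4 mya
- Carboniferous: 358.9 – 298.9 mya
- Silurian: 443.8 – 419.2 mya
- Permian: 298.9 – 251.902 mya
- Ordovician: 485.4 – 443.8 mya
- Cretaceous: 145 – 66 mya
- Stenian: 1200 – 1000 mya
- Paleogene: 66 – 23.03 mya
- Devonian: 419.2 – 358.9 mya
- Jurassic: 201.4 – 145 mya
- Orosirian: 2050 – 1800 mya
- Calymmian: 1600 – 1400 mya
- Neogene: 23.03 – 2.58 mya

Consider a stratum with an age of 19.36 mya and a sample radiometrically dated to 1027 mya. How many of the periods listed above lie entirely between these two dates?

13

The older date is 1027 Ma and the younger is 19.36 Ma.
Periods with start < 1027 and end > 19.36 Ma: Tonian (1000–720), Cryogenian (720–635), Ediacaran (635–538.8), Cambrian (538.8–485.4), Ordovician (485.4–443.8), Silurian (443.8–419.2), Devonian (419.2–358.9), Carboniferous (358.9–298.9), Permian (298.9–251.902), Triassic (251.902–201.4), Jurassic (201.4–145), Cretaceous (145–66), Paleogene (66–23.03).
That is 13 complete periods.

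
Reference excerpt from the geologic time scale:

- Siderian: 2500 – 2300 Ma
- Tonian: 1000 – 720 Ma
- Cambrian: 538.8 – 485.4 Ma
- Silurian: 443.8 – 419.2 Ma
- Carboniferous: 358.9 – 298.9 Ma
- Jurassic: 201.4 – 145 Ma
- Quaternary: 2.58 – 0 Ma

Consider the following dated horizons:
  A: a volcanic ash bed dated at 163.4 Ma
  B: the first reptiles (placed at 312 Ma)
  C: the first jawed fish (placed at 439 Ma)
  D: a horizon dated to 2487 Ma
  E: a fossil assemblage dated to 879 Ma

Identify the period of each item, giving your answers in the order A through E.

A: 163.4 Ma lies in 201.4–145 Ma, so Jurassic.
B: 312 Ma lies in 358.9–298.9 Ma, so Carboniferous.
C: 439 Ma lies in 443.8–419.2 Ma, so Silurian.
D: 2487 Ma lies in 2500–2300 Ma, so Siderian.
E: 879 Ma lies in 1000–720 Ma, so Tonian.

A — Jurassic; B — Carboniferous; C — Silurian; D — Siderian; E — Tonian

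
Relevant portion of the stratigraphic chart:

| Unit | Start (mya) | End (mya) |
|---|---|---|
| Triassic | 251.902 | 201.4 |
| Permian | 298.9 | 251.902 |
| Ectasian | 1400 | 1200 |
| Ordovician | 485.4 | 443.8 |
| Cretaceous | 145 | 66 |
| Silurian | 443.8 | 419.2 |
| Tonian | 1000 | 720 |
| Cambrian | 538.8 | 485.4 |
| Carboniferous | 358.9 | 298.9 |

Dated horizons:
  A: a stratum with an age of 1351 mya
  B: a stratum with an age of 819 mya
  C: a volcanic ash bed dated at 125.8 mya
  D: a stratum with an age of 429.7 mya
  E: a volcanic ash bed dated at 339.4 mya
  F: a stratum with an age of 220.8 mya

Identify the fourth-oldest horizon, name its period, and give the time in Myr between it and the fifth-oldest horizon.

Sorted oldest-first by Ma: A (1351), B (819), D (429.7), E (339.4), F (220.8), C (125.8).
The fourth oldest is E at 339.4 Ma, which lies in 358.9–298.9 Ma: the Carboniferous.
The fifth oldest is F at 220.8 Ma; separation = |339.4 − 220.8| = 118.6 Myr.

E, in the Carboniferous; 118.6 million years to F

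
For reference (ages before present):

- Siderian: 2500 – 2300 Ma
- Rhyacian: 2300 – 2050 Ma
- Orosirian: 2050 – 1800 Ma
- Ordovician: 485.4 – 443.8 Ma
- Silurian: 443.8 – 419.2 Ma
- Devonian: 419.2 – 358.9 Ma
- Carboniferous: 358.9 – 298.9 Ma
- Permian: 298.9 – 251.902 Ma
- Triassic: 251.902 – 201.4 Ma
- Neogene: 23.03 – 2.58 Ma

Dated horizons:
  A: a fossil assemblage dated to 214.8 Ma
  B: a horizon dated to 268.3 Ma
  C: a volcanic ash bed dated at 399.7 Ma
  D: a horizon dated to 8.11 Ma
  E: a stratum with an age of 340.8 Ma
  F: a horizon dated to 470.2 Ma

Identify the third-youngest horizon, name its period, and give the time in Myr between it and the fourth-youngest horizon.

B, in the Permian; 72.5 million years to E

Smaller Ma means younger, so youngest first: D 8.11 < A 214.8 < B 268.3 < E 340.8 < C 399.7 < F 470.2.
Counting 3 along gives B (268.3 Ma); the excerpt puts that inside the Permian, 298.9–251.902 Ma.
Next in line is E (340.8 Ma), and 340.8 − 268.3 = 72.5 Myr.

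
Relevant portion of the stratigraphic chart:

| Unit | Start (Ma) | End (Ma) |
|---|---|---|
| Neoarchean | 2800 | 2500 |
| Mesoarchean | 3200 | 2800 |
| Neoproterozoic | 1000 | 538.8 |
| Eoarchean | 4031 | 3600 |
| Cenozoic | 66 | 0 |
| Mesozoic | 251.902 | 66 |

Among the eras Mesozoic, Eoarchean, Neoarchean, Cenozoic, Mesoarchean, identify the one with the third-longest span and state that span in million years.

Start − end for each: Mesozoic 251.902 − 66 = 185.902; Eoarchean 4031 − 3600 = 431; Neoarchean 2800 − 2500 = 300; Cenozoic 66 − 0 = 66; Mesoarchean 3200 − 2800 = 400.
Ranking these from longest: Eoarchean > Mesoarchean > Neoarchean > Mesozoic > Cenozoic.
Position 3 in that ranking is Neoarchean, which lasted 300 Myr.

Neoarchean, 300 million years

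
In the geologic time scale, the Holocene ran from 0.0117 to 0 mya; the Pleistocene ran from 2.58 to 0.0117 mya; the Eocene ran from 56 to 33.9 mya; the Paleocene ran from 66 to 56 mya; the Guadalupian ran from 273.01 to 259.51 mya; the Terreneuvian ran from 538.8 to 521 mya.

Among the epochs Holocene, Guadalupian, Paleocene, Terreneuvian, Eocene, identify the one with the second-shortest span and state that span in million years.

Paleocene, 10 million years

Start − end for each: Holocene 0.0117 − 0 = 0.0117; Guadalupian 273.01 − 259.51 = 13.5; Paleocene 66 − 56 = 10; Terreneuvian 538.8 − 521 = 17.8; Eocene 56 − 33.9 = 22.1.
Ranking these from shortest: Holocene < Paleocene < Guadalupian < Terreneuvian < Eocene.
Position 2 in that ranking is Paleocene, which lasted 10 Myr.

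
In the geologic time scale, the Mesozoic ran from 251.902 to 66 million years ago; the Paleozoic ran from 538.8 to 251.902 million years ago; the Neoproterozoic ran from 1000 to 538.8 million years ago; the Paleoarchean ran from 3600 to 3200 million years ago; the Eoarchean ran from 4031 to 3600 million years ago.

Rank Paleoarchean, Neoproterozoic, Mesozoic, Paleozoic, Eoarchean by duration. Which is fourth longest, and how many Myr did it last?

Durations: Paleoarchean 400; Neoproterozoic 461.2; Mesozoic 185.902; Paleozoic 286.898; Eoarchean 431 Myr.
Sorted longest-first: Neoproterozoic (461.2), Eoarchean (431), Paleoarchean (400), Paleozoic (286.898), Mesozoic (185.902).
The fourth longest is Paleozoic at 286.898 Myr.

Paleozoic, 286.898 million years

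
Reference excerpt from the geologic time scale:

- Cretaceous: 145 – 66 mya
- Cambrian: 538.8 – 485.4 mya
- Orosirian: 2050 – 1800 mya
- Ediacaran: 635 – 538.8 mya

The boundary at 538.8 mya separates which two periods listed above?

Ediacaran and Cambrian

The Ediacaran ends at 538.8 mya and the Cambrian begins at 538.8 mya, so they share that boundary.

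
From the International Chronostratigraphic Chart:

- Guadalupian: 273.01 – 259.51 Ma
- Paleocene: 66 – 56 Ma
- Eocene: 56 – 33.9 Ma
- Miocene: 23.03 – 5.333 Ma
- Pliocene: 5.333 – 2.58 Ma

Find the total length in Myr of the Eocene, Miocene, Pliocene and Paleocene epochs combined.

52.55 million years

Duration is start − end for each: (56 − 33.9) + (23.03 − 5.333) + (5.333 − 2.58) + (66 − 56).
That is 22.1 + 17.697 + 2.753 + 10, which totals 52.55 million years.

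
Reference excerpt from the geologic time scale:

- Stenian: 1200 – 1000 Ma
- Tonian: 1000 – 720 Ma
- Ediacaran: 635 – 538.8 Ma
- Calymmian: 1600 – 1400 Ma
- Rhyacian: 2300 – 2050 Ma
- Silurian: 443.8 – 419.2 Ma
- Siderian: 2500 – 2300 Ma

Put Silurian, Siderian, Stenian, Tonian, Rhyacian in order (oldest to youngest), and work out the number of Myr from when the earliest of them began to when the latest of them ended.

Siderian → Rhyacian → Stenian → Tonian → Silurian; total span 2080.8 Myr

From the excerpt: Silurian 443.8–419.2; Siderian 2500–2300; Stenian 1200–1000; Tonian 1000–720; Rhyacian 2300–2050 (Ma).
Larger Ma is earlier, so the oldest is Siderian and the youngest is Silurian; oldest to youngest: Siderian, Rhyacian, Stenian, Tonian, Silurian.
Oldest start 2500 minus youngest end 419.2 gives 2080.8 Myr overall.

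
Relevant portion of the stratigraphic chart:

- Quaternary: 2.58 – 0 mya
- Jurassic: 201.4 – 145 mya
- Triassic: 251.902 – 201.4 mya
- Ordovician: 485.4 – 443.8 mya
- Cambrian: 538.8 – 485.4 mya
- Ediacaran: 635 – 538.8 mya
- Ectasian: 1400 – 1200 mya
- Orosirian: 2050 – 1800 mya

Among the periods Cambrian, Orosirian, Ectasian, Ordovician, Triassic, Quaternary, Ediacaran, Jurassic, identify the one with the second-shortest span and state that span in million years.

Start − end for each: Cambrian 538.8 − 485.4 = 53.4; Orosirian 2050 − 1800 = 250; Ectasian 1400 − 1200 = 200; Ordovician 485.4 − 443.8 = 41.6; Triassic 251.902 − 201.4 = 50.502; Quaternary 2.58 − 0 = 2.58; Ediacaran 635 − 538.8 = 96.2; Jurassic 201.4 − 145 = 56.4.
Ranking these from shortest: Quaternary < Ordovician < Triassic < Cambrian < Jurassic < Ediacaran < Ectasian < Orosirian.
Position 2 in that ranking is Ordovician, which lasted 41.6 Myr.

Ordovician, 41.6 million years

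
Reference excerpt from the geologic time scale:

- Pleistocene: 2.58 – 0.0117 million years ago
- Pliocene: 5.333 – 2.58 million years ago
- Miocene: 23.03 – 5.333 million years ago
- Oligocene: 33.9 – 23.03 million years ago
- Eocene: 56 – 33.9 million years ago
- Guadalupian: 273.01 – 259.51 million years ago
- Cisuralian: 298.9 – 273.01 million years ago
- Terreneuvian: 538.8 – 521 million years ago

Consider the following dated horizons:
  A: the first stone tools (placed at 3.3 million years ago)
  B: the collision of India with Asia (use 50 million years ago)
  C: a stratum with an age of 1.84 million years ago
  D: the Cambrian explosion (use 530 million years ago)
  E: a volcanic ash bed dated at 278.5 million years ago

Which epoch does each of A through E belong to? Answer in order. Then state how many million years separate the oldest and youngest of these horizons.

Match each age against the start–end ranges in the excerpt: A = 3.3 Ma → Pliocene (5.333–2.58); B = 50 Ma → Eocene (56–33.9); C = 1.84 Ma → Pleistocene (2.58–0.0117); D = 530 Ma → Terreneuvian (538.8–521); E = 278.5 Ma → Cisuralian (298.9–273.01).
The largest age is 530 Ma and the smallest is 1.84 Ma; their difference is 528.16 Myr.

A — Pliocene; B — Eocene; C — Pleistocene; D — Terreneuvian; E — Cisuralian; span 528.16 million years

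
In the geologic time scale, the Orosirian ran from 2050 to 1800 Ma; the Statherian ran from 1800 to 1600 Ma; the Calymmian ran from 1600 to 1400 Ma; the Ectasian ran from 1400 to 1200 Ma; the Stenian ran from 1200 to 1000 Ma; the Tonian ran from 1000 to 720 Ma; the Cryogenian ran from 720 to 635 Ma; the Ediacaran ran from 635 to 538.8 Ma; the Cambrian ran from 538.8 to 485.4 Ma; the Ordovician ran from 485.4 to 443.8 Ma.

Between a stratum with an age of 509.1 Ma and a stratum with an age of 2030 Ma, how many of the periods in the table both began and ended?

The older date is 2030 Ma and the younger is 509.1 Ma.
Periods with start < 2030 and end > 509.1 Ma: Statherian (1800–1600), Calymmian (1600–1400), Ectasian (1400–1200), Stenian (1200–1000), Tonian (1000–720), Cryogenian (720–635), Ediacaran (635–538.8).
That is 7 complete periods.

7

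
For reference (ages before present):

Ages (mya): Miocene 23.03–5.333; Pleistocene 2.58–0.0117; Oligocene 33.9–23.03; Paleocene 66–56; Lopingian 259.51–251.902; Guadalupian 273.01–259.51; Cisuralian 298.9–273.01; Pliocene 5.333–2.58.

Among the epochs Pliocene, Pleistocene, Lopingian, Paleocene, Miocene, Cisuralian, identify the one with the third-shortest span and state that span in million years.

Lopingian, 7.608 million years

Start − end for each: Pliocene 5.333 − 2.58 = 2.753; Pleistocene 2.58 − 0.0117 = 2.5683; Lopingian 259.51 − 251.902 = 7.608; Paleocene 66 − 56 = 10; Miocene 23.03 − 5.333 = 17.697; Cisuralian 298.9 − 273.01 = 25.89.
Ranking these from shortest: Pleistocene < Pliocene < Lopingian < Paleocene < Miocene < Cisuralian.
Position 3 in that ranking is Lopingian, which lasted 7.608 Myr.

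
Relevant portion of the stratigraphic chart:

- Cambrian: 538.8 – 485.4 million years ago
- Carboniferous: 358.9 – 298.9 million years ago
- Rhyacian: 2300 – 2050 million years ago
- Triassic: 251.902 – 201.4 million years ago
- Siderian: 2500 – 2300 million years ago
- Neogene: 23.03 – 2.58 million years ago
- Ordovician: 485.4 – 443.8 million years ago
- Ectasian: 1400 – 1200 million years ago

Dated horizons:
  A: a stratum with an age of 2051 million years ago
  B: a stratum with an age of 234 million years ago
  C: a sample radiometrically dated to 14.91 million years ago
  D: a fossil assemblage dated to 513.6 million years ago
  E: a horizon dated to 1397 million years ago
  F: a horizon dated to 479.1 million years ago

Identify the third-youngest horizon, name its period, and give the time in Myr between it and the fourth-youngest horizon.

Smaller Ma means younger, so youngest first: C 14.91 < B 234 < F 479.1 < D 513.6 < E 1397 < A 2051.
Counting 3 along gives F (479.1 Ma); the excerpt puts that inside the Ordovician, 485.4–443.8 Ma.
Next in line is D (513.6 Ma), and 513.6 − 479.1 = 34.5 Myr.

F, in the Ordovician; 34.5 million years to D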